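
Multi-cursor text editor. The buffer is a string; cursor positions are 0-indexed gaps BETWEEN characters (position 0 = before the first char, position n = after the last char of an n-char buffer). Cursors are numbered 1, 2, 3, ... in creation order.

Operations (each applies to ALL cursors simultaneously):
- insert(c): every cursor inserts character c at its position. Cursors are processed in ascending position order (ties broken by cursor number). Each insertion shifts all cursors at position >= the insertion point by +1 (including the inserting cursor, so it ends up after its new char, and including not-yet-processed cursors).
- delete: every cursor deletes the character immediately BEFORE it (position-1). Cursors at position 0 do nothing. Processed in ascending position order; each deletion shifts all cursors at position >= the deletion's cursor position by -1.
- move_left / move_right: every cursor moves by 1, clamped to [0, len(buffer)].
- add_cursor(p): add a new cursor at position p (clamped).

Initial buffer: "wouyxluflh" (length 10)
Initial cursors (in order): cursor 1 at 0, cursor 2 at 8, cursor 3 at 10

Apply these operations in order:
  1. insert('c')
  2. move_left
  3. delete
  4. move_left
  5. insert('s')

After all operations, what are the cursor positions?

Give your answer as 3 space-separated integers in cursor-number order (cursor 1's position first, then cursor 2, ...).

After op 1 (insert('c')): buffer="cwouyxlufclhc" (len 13), cursors c1@1 c2@10 c3@13, authorship 1........2..3
After op 2 (move_left): buffer="cwouyxlufclhc" (len 13), cursors c1@0 c2@9 c3@12, authorship 1........2..3
After op 3 (delete): buffer="cwouyxluclc" (len 11), cursors c1@0 c2@8 c3@10, authorship 1.......2.3
After op 4 (move_left): buffer="cwouyxluclc" (len 11), cursors c1@0 c2@7 c3@9, authorship 1.......2.3
After op 5 (insert('s')): buffer="scwouyxlsucslc" (len 14), cursors c1@1 c2@9 c3@12, authorship 11......2.23.3

Answer: 1 9 12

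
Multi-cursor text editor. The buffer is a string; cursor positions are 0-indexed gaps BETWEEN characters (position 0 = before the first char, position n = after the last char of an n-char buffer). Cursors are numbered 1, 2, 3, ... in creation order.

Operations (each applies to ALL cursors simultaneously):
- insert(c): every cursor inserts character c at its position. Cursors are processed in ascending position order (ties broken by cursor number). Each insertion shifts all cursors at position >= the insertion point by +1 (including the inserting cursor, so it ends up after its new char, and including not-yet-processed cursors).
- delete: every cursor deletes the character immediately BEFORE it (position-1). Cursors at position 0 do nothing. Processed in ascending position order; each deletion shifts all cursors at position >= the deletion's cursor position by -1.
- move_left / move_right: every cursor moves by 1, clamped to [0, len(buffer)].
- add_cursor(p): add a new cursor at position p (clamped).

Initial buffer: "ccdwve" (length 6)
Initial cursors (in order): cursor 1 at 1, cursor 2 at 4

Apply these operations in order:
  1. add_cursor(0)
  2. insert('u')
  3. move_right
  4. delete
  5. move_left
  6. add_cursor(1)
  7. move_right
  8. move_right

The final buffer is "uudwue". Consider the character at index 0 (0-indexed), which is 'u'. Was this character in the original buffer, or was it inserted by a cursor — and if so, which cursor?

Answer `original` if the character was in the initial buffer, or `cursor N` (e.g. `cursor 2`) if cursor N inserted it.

After op 1 (add_cursor(0)): buffer="ccdwve" (len 6), cursors c3@0 c1@1 c2@4, authorship ......
After op 2 (insert('u')): buffer="ucucdwuve" (len 9), cursors c3@1 c1@3 c2@7, authorship 3.1...2..
After op 3 (move_right): buffer="ucucdwuve" (len 9), cursors c3@2 c1@4 c2@8, authorship 3.1...2..
After op 4 (delete): buffer="uudwue" (len 6), cursors c3@1 c1@2 c2@5, authorship 31..2.
After op 5 (move_left): buffer="uudwue" (len 6), cursors c3@0 c1@1 c2@4, authorship 31..2.
After op 6 (add_cursor(1)): buffer="uudwue" (len 6), cursors c3@0 c1@1 c4@1 c2@4, authorship 31..2.
After op 7 (move_right): buffer="uudwue" (len 6), cursors c3@1 c1@2 c4@2 c2@5, authorship 31..2.
After op 8 (move_right): buffer="uudwue" (len 6), cursors c3@2 c1@3 c4@3 c2@6, authorship 31..2.
Authorship (.=original, N=cursor N): 3 1 . . 2 .
Index 0: author = 3

Answer: cursor 3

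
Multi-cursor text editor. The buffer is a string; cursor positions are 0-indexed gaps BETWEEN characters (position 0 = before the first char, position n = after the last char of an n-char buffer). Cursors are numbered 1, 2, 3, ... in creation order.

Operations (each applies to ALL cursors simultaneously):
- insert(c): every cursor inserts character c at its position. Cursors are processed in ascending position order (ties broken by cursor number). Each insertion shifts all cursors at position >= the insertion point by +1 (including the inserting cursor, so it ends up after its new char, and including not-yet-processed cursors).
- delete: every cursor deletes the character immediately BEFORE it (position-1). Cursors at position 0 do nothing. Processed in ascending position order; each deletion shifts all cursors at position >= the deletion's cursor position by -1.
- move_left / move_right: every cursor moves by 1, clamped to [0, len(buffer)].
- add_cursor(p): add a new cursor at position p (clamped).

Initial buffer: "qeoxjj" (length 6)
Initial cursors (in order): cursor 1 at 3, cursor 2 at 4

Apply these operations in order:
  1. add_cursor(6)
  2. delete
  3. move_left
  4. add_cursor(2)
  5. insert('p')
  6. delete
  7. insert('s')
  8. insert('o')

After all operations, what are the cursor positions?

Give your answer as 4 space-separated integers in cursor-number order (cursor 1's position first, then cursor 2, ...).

Answer: 5 5 10 10

Derivation:
After op 1 (add_cursor(6)): buffer="qeoxjj" (len 6), cursors c1@3 c2@4 c3@6, authorship ......
After op 2 (delete): buffer="qej" (len 3), cursors c1@2 c2@2 c3@3, authorship ...
After op 3 (move_left): buffer="qej" (len 3), cursors c1@1 c2@1 c3@2, authorship ...
After op 4 (add_cursor(2)): buffer="qej" (len 3), cursors c1@1 c2@1 c3@2 c4@2, authorship ...
After op 5 (insert('p')): buffer="qppeppj" (len 7), cursors c1@3 c2@3 c3@6 c4@6, authorship .12.34.
After op 6 (delete): buffer="qej" (len 3), cursors c1@1 c2@1 c3@2 c4@2, authorship ...
After op 7 (insert('s')): buffer="qssessj" (len 7), cursors c1@3 c2@3 c3@6 c4@6, authorship .12.34.
After op 8 (insert('o')): buffer="qssooessooj" (len 11), cursors c1@5 c2@5 c3@10 c4@10, authorship .1212.3434.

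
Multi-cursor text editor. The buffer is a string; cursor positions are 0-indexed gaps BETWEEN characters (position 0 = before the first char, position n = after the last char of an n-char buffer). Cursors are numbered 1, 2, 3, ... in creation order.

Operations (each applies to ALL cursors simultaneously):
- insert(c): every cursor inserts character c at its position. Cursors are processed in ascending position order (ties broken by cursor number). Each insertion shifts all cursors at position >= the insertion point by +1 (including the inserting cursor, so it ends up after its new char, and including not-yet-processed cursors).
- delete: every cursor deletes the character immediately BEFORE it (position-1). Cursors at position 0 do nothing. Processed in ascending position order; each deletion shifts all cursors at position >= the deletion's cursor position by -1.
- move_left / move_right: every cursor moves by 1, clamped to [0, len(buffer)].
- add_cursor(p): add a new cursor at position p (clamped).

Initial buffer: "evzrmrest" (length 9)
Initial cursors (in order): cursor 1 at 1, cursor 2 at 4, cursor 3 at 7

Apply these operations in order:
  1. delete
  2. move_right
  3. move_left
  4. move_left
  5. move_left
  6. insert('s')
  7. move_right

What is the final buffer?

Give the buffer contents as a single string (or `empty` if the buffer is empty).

After op 1 (delete): buffer="vzmrst" (len 6), cursors c1@0 c2@2 c3@4, authorship ......
After op 2 (move_right): buffer="vzmrst" (len 6), cursors c1@1 c2@3 c3@5, authorship ......
After op 3 (move_left): buffer="vzmrst" (len 6), cursors c1@0 c2@2 c3@4, authorship ......
After op 4 (move_left): buffer="vzmrst" (len 6), cursors c1@0 c2@1 c3@3, authorship ......
After op 5 (move_left): buffer="vzmrst" (len 6), cursors c1@0 c2@0 c3@2, authorship ......
After op 6 (insert('s')): buffer="ssvzsmrst" (len 9), cursors c1@2 c2@2 c3@5, authorship 12..3....
After op 7 (move_right): buffer="ssvzsmrst" (len 9), cursors c1@3 c2@3 c3@6, authorship 12..3....

Answer: ssvzsmrst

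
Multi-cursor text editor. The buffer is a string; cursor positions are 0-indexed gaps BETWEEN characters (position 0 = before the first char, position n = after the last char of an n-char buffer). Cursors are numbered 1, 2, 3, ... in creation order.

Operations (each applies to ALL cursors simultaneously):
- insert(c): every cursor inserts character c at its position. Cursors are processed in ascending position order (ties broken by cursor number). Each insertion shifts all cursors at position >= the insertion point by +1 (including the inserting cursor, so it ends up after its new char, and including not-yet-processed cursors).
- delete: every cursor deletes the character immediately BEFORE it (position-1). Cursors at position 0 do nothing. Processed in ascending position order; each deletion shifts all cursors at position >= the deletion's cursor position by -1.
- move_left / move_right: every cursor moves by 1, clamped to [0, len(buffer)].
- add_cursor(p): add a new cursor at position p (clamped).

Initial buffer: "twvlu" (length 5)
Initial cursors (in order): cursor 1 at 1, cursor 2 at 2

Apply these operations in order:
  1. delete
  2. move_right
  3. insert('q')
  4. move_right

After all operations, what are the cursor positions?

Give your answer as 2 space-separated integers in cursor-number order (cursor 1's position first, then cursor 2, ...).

Answer: 4 4

Derivation:
After op 1 (delete): buffer="vlu" (len 3), cursors c1@0 c2@0, authorship ...
After op 2 (move_right): buffer="vlu" (len 3), cursors c1@1 c2@1, authorship ...
After op 3 (insert('q')): buffer="vqqlu" (len 5), cursors c1@3 c2@3, authorship .12..
After op 4 (move_right): buffer="vqqlu" (len 5), cursors c1@4 c2@4, authorship .12..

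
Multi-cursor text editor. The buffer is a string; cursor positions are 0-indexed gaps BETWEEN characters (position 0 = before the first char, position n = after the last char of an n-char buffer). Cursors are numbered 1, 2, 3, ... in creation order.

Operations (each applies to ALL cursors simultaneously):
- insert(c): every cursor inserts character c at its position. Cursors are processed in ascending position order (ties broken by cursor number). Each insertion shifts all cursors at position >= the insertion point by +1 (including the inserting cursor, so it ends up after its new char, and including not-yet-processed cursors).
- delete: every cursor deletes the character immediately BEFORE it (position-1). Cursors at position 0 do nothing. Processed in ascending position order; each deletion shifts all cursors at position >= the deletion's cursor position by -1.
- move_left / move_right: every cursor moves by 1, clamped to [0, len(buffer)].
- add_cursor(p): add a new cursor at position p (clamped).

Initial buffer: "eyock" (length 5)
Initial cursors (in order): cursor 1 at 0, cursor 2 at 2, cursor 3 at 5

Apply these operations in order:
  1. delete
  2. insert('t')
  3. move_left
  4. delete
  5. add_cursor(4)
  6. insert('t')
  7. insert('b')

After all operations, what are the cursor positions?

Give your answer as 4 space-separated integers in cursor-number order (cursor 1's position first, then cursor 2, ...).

After op 1 (delete): buffer="eoc" (len 3), cursors c1@0 c2@1 c3@3, authorship ...
After op 2 (insert('t')): buffer="tetoct" (len 6), cursors c1@1 c2@3 c3@6, authorship 1.2..3
After op 3 (move_left): buffer="tetoct" (len 6), cursors c1@0 c2@2 c3@5, authorship 1.2..3
After op 4 (delete): buffer="ttot" (len 4), cursors c1@0 c2@1 c3@3, authorship 12.3
After op 5 (add_cursor(4)): buffer="ttot" (len 4), cursors c1@0 c2@1 c3@3 c4@4, authorship 12.3
After op 6 (insert('t')): buffer="ttttottt" (len 8), cursors c1@1 c2@3 c3@6 c4@8, authorship 1122.334
After op 7 (insert('b')): buffer="tbttbtotbttb" (len 12), cursors c1@2 c2@5 c3@9 c4@12, authorship 111222.33344

Answer: 2 5 9 12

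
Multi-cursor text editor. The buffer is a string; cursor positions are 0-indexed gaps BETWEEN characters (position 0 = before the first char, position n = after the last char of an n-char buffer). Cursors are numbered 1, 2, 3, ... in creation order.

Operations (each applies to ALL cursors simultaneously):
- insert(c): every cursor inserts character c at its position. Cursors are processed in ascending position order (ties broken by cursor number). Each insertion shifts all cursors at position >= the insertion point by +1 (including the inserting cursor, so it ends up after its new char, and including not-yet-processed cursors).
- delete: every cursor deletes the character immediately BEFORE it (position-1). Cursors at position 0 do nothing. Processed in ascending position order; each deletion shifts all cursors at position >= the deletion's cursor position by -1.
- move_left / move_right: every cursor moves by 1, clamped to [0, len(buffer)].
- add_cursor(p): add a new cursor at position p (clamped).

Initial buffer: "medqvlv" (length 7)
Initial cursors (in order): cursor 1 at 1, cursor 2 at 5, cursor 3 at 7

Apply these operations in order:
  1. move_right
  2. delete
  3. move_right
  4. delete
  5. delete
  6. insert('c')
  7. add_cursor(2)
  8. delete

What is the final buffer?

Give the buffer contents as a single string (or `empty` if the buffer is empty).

Answer: empty

Derivation:
After op 1 (move_right): buffer="medqvlv" (len 7), cursors c1@2 c2@6 c3@7, authorship .......
After op 2 (delete): buffer="mdqv" (len 4), cursors c1@1 c2@4 c3@4, authorship ....
After op 3 (move_right): buffer="mdqv" (len 4), cursors c1@2 c2@4 c3@4, authorship ....
After op 4 (delete): buffer="m" (len 1), cursors c1@1 c2@1 c3@1, authorship .
After op 5 (delete): buffer="" (len 0), cursors c1@0 c2@0 c3@0, authorship 
After op 6 (insert('c')): buffer="ccc" (len 3), cursors c1@3 c2@3 c3@3, authorship 123
After op 7 (add_cursor(2)): buffer="ccc" (len 3), cursors c4@2 c1@3 c2@3 c3@3, authorship 123
After op 8 (delete): buffer="" (len 0), cursors c1@0 c2@0 c3@0 c4@0, authorship 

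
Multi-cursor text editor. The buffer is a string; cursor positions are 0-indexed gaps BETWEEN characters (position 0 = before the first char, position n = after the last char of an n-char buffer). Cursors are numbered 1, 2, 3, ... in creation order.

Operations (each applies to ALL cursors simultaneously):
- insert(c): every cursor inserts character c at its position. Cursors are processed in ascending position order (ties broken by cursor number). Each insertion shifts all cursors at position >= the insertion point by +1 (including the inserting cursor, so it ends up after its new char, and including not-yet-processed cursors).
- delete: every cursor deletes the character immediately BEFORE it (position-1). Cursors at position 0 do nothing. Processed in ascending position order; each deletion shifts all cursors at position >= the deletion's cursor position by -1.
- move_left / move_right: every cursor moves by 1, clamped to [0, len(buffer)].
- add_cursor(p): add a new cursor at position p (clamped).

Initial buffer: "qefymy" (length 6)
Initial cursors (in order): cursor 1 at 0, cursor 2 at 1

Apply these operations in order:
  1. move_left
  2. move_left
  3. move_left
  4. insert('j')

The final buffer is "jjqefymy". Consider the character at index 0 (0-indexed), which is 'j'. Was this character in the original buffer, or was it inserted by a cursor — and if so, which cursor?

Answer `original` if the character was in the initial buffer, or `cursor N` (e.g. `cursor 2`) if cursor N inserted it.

After op 1 (move_left): buffer="qefymy" (len 6), cursors c1@0 c2@0, authorship ......
After op 2 (move_left): buffer="qefymy" (len 6), cursors c1@0 c2@0, authorship ......
After op 3 (move_left): buffer="qefymy" (len 6), cursors c1@0 c2@0, authorship ......
After op 4 (insert('j')): buffer="jjqefymy" (len 8), cursors c1@2 c2@2, authorship 12......
Authorship (.=original, N=cursor N): 1 2 . . . . . .
Index 0: author = 1

Answer: cursor 1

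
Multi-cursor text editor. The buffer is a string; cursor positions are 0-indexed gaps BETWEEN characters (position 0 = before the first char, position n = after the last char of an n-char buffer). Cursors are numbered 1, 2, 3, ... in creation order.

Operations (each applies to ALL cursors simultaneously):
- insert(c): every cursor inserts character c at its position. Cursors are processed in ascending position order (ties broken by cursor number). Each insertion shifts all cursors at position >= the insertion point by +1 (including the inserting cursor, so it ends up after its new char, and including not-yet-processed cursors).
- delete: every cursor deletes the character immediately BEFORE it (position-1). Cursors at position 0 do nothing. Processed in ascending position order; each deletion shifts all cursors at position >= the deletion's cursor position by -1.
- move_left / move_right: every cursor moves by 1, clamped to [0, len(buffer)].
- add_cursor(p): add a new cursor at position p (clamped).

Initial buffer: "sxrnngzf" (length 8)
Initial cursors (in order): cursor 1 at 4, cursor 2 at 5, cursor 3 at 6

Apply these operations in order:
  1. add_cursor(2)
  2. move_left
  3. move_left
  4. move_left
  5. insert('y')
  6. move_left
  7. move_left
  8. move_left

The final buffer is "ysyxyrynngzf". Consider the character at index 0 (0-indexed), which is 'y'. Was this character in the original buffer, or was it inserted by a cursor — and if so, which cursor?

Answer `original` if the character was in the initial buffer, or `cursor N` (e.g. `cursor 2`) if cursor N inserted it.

Answer: cursor 4

Derivation:
After op 1 (add_cursor(2)): buffer="sxrnngzf" (len 8), cursors c4@2 c1@4 c2@5 c3@6, authorship ........
After op 2 (move_left): buffer="sxrnngzf" (len 8), cursors c4@1 c1@3 c2@4 c3@5, authorship ........
After op 3 (move_left): buffer="sxrnngzf" (len 8), cursors c4@0 c1@2 c2@3 c3@4, authorship ........
After op 4 (move_left): buffer="sxrnngzf" (len 8), cursors c4@0 c1@1 c2@2 c3@3, authorship ........
After op 5 (insert('y')): buffer="ysyxyrynngzf" (len 12), cursors c4@1 c1@3 c2@5 c3@7, authorship 4.1.2.3.....
After op 6 (move_left): buffer="ysyxyrynngzf" (len 12), cursors c4@0 c1@2 c2@4 c3@6, authorship 4.1.2.3.....
After op 7 (move_left): buffer="ysyxyrynngzf" (len 12), cursors c4@0 c1@1 c2@3 c3@5, authorship 4.1.2.3.....
After op 8 (move_left): buffer="ysyxyrynngzf" (len 12), cursors c1@0 c4@0 c2@2 c3@4, authorship 4.1.2.3.....
Authorship (.=original, N=cursor N): 4 . 1 . 2 . 3 . . . . .
Index 0: author = 4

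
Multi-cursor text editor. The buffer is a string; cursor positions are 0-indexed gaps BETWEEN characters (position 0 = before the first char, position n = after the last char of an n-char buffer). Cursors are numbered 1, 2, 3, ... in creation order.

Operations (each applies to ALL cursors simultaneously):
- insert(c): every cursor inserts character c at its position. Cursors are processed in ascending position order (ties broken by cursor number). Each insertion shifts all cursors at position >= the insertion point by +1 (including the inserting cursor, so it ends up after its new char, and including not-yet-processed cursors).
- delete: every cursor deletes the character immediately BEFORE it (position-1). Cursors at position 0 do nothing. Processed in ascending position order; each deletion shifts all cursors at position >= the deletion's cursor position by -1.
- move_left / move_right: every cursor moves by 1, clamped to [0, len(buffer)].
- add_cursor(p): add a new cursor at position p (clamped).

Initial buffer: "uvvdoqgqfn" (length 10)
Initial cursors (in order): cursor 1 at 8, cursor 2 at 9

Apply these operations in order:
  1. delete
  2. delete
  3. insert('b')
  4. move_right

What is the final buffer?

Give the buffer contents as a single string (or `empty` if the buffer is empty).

After op 1 (delete): buffer="uvvdoqgn" (len 8), cursors c1@7 c2@7, authorship ........
After op 2 (delete): buffer="uvvdon" (len 6), cursors c1@5 c2@5, authorship ......
After op 3 (insert('b')): buffer="uvvdobbn" (len 8), cursors c1@7 c2@7, authorship .....12.
After op 4 (move_right): buffer="uvvdobbn" (len 8), cursors c1@8 c2@8, authorship .....12.

Answer: uvvdobbn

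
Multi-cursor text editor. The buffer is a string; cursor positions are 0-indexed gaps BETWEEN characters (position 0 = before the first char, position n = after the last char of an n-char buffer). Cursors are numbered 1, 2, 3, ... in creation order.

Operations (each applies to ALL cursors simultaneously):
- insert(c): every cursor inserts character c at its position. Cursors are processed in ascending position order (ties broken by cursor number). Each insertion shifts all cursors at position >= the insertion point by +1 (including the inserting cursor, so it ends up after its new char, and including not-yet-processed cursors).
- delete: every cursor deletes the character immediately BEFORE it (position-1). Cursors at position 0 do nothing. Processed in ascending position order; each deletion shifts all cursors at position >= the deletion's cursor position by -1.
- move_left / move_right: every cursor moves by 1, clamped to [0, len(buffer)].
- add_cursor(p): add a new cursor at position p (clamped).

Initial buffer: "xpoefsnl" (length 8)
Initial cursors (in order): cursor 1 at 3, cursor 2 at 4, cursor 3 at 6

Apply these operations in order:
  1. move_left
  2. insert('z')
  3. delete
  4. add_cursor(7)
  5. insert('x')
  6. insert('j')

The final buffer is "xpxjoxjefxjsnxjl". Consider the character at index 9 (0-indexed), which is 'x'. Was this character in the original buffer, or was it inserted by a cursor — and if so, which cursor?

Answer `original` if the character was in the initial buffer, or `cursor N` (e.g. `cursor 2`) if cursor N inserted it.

After op 1 (move_left): buffer="xpoefsnl" (len 8), cursors c1@2 c2@3 c3@5, authorship ........
After op 2 (insert('z')): buffer="xpzozefzsnl" (len 11), cursors c1@3 c2@5 c3@8, authorship ..1.2..3...
After op 3 (delete): buffer="xpoefsnl" (len 8), cursors c1@2 c2@3 c3@5, authorship ........
After op 4 (add_cursor(7)): buffer="xpoefsnl" (len 8), cursors c1@2 c2@3 c3@5 c4@7, authorship ........
After op 5 (insert('x')): buffer="xpxoxefxsnxl" (len 12), cursors c1@3 c2@5 c3@8 c4@11, authorship ..1.2..3..4.
After op 6 (insert('j')): buffer="xpxjoxjefxjsnxjl" (len 16), cursors c1@4 c2@7 c3@11 c4@15, authorship ..11.22..33..44.
Authorship (.=original, N=cursor N): . . 1 1 . 2 2 . . 3 3 . . 4 4 .
Index 9: author = 3

Answer: cursor 3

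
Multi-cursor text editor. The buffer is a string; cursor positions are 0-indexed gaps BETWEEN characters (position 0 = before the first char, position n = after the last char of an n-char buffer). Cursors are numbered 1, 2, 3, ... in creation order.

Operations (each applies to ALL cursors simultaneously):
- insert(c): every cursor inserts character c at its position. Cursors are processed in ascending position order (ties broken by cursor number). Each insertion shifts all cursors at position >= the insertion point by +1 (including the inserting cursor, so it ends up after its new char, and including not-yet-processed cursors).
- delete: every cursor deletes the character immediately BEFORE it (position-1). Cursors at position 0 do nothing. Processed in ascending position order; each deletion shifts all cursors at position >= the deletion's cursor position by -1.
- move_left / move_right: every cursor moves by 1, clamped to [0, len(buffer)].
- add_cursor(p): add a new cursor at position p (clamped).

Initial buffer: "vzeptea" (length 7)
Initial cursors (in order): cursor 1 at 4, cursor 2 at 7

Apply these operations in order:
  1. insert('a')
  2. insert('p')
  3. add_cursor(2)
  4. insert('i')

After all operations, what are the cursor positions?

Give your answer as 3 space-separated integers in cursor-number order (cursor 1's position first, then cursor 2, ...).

Answer: 8 14 3

Derivation:
After op 1 (insert('a')): buffer="vzepateaa" (len 9), cursors c1@5 c2@9, authorship ....1...2
After op 2 (insert('p')): buffer="vzepapteaap" (len 11), cursors c1@6 c2@11, authorship ....11...22
After op 3 (add_cursor(2)): buffer="vzepapteaap" (len 11), cursors c3@2 c1@6 c2@11, authorship ....11...22
After op 4 (insert('i')): buffer="vziepapiteaapi" (len 14), cursors c3@3 c1@8 c2@14, authorship ..3..111...222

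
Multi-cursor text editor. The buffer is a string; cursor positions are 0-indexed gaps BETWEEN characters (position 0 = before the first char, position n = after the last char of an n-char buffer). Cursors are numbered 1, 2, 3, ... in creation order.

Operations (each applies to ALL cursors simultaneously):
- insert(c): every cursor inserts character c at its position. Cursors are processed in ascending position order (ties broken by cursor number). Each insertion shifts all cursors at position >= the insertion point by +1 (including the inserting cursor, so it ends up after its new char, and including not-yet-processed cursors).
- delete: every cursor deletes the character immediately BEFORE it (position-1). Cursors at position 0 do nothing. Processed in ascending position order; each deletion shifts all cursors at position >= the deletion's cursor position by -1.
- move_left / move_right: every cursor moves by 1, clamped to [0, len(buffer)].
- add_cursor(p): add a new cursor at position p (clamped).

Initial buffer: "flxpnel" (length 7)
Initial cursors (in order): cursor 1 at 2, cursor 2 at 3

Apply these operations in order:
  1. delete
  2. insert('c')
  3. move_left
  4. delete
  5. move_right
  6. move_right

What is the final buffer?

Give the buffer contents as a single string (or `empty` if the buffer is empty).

After op 1 (delete): buffer="fpnel" (len 5), cursors c1@1 c2@1, authorship .....
After op 2 (insert('c')): buffer="fccpnel" (len 7), cursors c1@3 c2@3, authorship .12....
After op 3 (move_left): buffer="fccpnel" (len 7), cursors c1@2 c2@2, authorship .12....
After op 4 (delete): buffer="cpnel" (len 5), cursors c1@0 c2@0, authorship 2....
After op 5 (move_right): buffer="cpnel" (len 5), cursors c1@1 c2@1, authorship 2....
After op 6 (move_right): buffer="cpnel" (len 5), cursors c1@2 c2@2, authorship 2....

Answer: cpnel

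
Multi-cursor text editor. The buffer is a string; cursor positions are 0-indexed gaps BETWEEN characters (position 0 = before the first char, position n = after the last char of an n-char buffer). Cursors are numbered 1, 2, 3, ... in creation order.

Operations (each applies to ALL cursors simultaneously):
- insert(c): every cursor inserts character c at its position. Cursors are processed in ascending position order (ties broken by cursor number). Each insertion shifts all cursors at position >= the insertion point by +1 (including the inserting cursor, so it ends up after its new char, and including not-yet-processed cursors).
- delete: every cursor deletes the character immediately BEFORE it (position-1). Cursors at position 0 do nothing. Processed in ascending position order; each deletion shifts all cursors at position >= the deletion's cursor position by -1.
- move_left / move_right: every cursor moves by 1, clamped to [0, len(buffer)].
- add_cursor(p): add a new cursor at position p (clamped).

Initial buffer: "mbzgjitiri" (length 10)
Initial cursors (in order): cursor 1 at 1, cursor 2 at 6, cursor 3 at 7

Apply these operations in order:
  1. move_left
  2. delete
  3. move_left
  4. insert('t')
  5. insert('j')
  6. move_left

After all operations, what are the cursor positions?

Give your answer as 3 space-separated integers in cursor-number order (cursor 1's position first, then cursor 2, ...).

After op 1 (move_left): buffer="mbzgjitiri" (len 10), cursors c1@0 c2@5 c3@6, authorship ..........
After op 2 (delete): buffer="mbzgtiri" (len 8), cursors c1@0 c2@4 c3@4, authorship ........
After op 3 (move_left): buffer="mbzgtiri" (len 8), cursors c1@0 c2@3 c3@3, authorship ........
After op 4 (insert('t')): buffer="tmbzttgtiri" (len 11), cursors c1@1 c2@6 c3@6, authorship 1...23.....
After op 5 (insert('j')): buffer="tjmbzttjjgtiri" (len 14), cursors c1@2 c2@9 c3@9, authorship 11...2323.....
After op 6 (move_left): buffer="tjmbzttjjgtiri" (len 14), cursors c1@1 c2@8 c3@8, authorship 11...2323.....

Answer: 1 8 8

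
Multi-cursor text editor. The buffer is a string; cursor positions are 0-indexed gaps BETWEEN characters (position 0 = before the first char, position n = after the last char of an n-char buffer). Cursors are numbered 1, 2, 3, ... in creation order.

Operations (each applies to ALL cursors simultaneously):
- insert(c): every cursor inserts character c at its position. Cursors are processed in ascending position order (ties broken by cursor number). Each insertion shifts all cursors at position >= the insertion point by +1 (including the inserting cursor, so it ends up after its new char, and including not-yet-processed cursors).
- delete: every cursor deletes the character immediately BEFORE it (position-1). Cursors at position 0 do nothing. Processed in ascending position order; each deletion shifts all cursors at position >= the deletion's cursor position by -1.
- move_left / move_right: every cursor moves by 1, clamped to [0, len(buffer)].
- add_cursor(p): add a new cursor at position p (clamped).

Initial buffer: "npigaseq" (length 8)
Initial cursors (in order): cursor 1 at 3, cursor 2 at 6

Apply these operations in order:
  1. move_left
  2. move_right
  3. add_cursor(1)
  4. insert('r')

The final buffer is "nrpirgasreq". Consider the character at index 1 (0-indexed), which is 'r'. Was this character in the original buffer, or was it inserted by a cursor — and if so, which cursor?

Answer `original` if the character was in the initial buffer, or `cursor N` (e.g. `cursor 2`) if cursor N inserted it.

After op 1 (move_left): buffer="npigaseq" (len 8), cursors c1@2 c2@5, authorship ........
After op 2 (move_right): buffer="npigaseq" (len 8), cursors c1@3 c2@6, authorship ........
After op 3 (add_cursor(1)): buffer="npigaseq" (len 8), cursors c3@1 c1@3 c2@6, authorship ........
After op 4 (insert('r')): buffer="nrpirgasreq" (len 11), cursors c3@2 c1@5 c2@9, authorship .3..1...2..
Authorship (.=original, N=cursor N): . 3 . . 1 . . . 2 . .
Index 1: author = 3

Answer: cursor 3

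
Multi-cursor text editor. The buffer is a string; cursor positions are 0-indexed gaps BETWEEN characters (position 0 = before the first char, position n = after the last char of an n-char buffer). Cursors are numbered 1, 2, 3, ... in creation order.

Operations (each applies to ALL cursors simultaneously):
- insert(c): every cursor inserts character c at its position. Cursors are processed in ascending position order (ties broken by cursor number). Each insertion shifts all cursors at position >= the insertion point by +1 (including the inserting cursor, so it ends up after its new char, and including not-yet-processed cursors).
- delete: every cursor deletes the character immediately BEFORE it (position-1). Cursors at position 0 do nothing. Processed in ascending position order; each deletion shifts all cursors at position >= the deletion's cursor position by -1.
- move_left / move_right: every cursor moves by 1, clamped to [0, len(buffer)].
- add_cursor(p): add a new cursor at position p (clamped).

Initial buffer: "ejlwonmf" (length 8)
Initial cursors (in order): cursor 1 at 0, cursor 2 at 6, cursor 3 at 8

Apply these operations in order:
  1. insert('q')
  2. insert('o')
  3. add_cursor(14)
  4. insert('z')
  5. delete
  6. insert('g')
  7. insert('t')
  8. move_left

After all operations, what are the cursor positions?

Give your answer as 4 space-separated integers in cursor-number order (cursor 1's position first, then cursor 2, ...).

Answer: 3 13 21 21

Derivation:
After op 1 (insert('q')): buffer="qejlwonqmfq" (len 11), cursors c1@1 c2@8 c3@11, authorship 1......2..3
After op 2 (insert('o')): buffer="qoejlwonqomfqo" (len 14), cursors c1@2 c2@10 c3@14, authorship 11......22..33
After op 3 (add_cursor(14)): buffer="qoejlwonqomfqo" (len 14), cursors c1@2 c2@10 c3@14 c4@14, authorship 11......22..33
After op 4 (insert('z')): buffer="qozejlwonqozmfqozz" (len 18), cursors c1@3 c2@12 c3@18 c4@18, authorship 111......222..3334
After op 5 (delete): buffer="qoejlwonqomfqo" (len 14), cursors c1@2 c2@10 c3@14 c4@14, authorship 11......22..33
After op 6 (insert('g')): buffer="qogejlwonqogmfqogg" (len 18), cursors c1@3 c2@12 c3@18 c4@18, authorship 111......222..3334
After op 7 (insert('t')): buffer="qogtejlwonqogtmfqoggtt" (len 22), cursors c1@4 c2@14 c3@22 c4@22, authorship 1111......2222..333434
After op 8 (move_left): buffer="qogtejlwonqogtmfqoggtt" (len 22), cursors c1@3 c2@13 c3@21 c4@21, authorship 1111......2222..333434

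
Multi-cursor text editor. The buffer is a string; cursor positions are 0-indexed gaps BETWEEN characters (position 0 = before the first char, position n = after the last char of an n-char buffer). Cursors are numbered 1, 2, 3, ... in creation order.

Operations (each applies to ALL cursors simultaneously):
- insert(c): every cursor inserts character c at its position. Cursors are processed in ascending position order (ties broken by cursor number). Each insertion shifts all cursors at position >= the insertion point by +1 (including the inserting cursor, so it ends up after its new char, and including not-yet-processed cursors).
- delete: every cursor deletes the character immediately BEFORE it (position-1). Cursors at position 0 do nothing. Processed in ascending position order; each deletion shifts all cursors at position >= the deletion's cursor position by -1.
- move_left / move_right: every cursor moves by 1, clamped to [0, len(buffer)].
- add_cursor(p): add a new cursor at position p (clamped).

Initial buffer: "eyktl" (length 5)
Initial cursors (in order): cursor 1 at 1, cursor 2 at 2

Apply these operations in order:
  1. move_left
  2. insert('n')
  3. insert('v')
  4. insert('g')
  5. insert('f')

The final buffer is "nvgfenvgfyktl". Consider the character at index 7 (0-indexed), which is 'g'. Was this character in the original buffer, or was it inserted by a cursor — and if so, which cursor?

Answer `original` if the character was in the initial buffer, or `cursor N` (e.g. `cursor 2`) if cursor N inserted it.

Answer: cursor 2

Derivation:
After op 1 (move_left): buffer="eyktl" (len 5), cursors c1@0 c2@1, authorship .....
After op 2 (insert('n')): buffer="nenyktl" (len 7), cursors c1@1 c2@3, authorship 1.2....
After op 3 (insert('v')): buffer="nvenvyktl" (len 9), cursors c1@2 c2@5, authorship 11.22....
After op 4 (insert('g')): buffer="nvgenvgyktl" (len 11), cursors c1@3 c2@7, authorship 111.222....
After op 5 (insert('f')): buffer="nvgfenvgfyktl" (len 13), cursors c1@4 c2@9, authorship 1111.2222....
Authorship (.=original, N=cursor N): 1 1 1 1 . 2 2 2 2 . . . .
Index 7: author = 2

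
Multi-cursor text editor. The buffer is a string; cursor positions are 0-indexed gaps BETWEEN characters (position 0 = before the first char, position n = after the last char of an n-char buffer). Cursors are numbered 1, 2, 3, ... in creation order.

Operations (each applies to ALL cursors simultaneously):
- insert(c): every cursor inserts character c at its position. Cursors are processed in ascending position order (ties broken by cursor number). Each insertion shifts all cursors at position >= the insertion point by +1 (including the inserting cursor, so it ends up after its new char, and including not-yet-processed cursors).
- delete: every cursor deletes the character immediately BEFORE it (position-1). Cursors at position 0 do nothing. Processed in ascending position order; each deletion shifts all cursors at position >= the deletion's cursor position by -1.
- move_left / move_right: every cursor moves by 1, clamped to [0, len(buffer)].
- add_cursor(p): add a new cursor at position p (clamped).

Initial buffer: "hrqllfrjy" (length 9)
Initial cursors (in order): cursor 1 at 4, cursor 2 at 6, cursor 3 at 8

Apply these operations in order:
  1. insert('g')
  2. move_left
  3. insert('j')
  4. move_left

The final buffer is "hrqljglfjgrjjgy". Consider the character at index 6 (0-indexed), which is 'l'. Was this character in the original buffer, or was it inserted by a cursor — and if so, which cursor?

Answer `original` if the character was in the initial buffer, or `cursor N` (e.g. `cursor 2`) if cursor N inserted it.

After op 1 (insert('g')): buffer="hrqlglfgrjgy" (len 12), cursors c1@5 c2@8 c3@11, authorship ....1..2..3.
After op 2 (move_left): buffer="hrqlglfgrjgy" (len 12), cursors c1@4 c2@7 c3@10, authorship ....1..2..3.
After op 3 (insert('j')): buffer="hrqljglfjgrjjgy" (len 15), cursors c1@5 c2@9 c3@13, authorship ....11..22..33.
After op 4 (move_left): buffer="hrqljglfjgrjjgy" (len 15), cursors c1@4 c2@8 c3@12, authorship ....11..22..33.
Authorship (.=original, N=cursor N): . . . . 1 1 . . 2 2 . . 3 3 .
Index 6: author = original

Answer: original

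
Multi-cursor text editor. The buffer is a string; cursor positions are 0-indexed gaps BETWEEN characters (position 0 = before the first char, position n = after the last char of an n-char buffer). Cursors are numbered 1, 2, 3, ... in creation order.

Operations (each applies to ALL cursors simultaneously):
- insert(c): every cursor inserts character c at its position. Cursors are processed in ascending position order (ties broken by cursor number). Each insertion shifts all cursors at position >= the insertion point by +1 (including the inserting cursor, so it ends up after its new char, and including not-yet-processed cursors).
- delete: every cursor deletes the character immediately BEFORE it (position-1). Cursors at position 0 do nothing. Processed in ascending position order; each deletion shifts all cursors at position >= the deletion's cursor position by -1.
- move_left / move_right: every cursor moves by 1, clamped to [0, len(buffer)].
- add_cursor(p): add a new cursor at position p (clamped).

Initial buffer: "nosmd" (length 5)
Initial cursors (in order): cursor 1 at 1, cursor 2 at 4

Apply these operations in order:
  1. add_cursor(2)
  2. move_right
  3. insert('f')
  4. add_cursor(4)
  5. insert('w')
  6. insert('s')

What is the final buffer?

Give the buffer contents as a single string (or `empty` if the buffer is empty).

After op 1 (add_cursor(2)): buffer="nosmd" (len 5), cursors c1@1 c3@2 c2@4, authorship .....
After op 2 (move_right): buffer="nosmd" (len 5), cursors c1@2 c3@3 c2@5, authorship .....
After op 3 (insert('f')): buffer="nofsfmdf" (len 8), cursors c1@3 c3@5 c2@8, authorship ..1.3..2
After op 4 (add_cursor(4)): buffer="nofsfmdf" (len 8), cursors c1@3 c4@4 c3@5 c2@8, authorship ..1.3..2
After op 5 (insert('w')): buffer="nofwswfwmdfw" (len 12), cursors c1@4 c4@6 c3@8 c2@12, authorship ..11.433..22
After op 6 (insert('s')): buffer="nofwsswsfwsmdfws" (len 16), cursors c1@5 c4@8 c3@11 c2@16, authorship ..111.44333..222

Answer: nofwsswsfwsmdfws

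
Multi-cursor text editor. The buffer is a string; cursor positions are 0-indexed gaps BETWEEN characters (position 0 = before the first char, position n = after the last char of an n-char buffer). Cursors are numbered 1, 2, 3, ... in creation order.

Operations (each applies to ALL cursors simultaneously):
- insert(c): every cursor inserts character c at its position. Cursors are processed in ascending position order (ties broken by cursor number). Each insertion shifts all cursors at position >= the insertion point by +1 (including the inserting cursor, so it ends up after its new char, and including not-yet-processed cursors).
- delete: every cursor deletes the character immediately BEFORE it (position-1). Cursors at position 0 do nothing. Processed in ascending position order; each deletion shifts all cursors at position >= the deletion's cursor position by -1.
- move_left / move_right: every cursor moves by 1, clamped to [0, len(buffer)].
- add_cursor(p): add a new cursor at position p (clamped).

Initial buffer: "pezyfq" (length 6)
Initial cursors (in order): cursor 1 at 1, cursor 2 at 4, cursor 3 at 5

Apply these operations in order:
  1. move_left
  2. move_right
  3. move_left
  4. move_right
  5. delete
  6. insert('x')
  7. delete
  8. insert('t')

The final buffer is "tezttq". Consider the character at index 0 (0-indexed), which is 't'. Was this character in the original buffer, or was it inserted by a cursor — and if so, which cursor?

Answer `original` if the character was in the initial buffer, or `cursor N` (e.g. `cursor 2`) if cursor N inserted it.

Answer: cursor 1

Derivation:
After op 1 (move_left): buffer="pezyfq" (len 6), cursors c1@0 c2@3 c3@4, authorship ......
After op 2 (move_right): buffer="pezyfq" (len 6), cursors c1@1 c2@4 c3@5, authorship ......
After op 3 (move_left): buffer="pezyfq" (len 6), cursors c1@0 c2@3 c3@4, authorship ......
After op 4 (move_right): buffer="pezyfq" (len 6), cursors c1@1 c2@4 c3@5, authorship ......
After op 5 (delete): buffer="ezq" (len 3), cursors c1@0 c2@2 c3@2, authorship ...
After op 6 (insert('x')): buffer="xezxxq" (len 6), cursors c1@1 c2@5 c3@5, authorship 1..23.
After op 7 (delete): buffer="ezq" (len 3), cursors c1@0 c2@2 c3@2, authorship ...
After op 8 (insert('t')): buffer="tezttq" (len 6), cursors c1@1 c2@5 c3@5, authorship 1..23.
Authorship (.=original, N=cursor N): 1 . . 2 3 .
Index 0: author = 1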